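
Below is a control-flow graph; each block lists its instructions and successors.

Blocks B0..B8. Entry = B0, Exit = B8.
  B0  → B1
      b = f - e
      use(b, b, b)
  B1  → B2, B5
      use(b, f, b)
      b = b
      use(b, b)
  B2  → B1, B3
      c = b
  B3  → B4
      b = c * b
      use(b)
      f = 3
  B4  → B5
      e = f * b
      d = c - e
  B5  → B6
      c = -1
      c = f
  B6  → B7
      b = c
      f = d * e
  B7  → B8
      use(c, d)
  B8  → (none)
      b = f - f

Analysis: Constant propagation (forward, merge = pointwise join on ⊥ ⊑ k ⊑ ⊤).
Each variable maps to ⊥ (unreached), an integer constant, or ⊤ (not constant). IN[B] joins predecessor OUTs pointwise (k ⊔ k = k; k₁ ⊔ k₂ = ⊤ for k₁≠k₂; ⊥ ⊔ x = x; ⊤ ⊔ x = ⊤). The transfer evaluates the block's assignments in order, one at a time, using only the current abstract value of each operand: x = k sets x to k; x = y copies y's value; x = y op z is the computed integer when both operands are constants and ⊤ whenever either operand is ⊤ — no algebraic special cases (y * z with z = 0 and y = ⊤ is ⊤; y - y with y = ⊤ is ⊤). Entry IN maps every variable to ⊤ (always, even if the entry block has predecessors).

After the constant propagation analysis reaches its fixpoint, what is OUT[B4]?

Answer: {a: ⊤, b: ⊤, c: ⊤, d: ⊤, e: ⊤, f: 3}

Derivation:
Converged values:
  B0:   IN=(all ⊤)   OUT=(all ⊤)
  B1:   IN=(all ⊤)   OUT=(all ⊤)
  B2:   IN=(all ⊤)   OUT=(all ⊤)
  B3:   IN=(all ⊤)   OUT={f:3; rest ⊤}
  B4:   IN={f:3; rest ⊤}   OUT={f:3; rest ⊤}
  B5:   IN=(all ⊤)   OUT=(all ⊤)
  B6:   IN=(all ⊤)   OUT=(all ⊤)
  B7:   IN=(all ⊤)   OUT=(all ⊤)
  B8:   IN=(all ⊤)   OUT=(all ⊤)

Merge at B4: IN[B4] = OUT[B3] = {a: ⊤, b: ⊤, c: ⊤, d: ⊤, e: ⊤, f: 3}
Applying B4's transfer function to that IN value gives OUT[B4] (row B4 above).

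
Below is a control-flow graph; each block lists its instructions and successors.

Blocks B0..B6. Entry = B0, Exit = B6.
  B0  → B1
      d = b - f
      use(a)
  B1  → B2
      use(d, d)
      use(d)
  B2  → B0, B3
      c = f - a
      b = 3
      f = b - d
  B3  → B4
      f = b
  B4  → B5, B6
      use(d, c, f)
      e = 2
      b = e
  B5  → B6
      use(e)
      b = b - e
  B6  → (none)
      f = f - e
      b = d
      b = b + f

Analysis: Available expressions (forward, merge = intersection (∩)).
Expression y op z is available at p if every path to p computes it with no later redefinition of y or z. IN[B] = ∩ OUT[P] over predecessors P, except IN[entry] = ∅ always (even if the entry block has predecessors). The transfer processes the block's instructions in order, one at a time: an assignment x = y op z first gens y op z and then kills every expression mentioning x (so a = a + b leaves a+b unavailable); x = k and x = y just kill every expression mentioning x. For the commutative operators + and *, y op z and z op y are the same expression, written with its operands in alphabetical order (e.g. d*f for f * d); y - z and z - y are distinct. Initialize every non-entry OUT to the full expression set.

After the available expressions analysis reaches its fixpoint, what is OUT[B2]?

Answer: {b-d}

Trace:
Converged values:
  B0:  IN={}  OUT={b-f}
  B1:  IN={b-f}  OUT={b-f}
  B2:  IN={b-f}  OUT={b-d}
  B3:  IN={b-d}  OUT={b-d}
  B4:  IN={b-d}  OUT={}
  B5:  IN={}  OUT={}
  B6:  IN={}  OUT={}

Merge at B2: IN[B2] = OUT[B1] = {b-f}
Applying B2's transfer function to that IN value gives OUT[B2] (row B2 above).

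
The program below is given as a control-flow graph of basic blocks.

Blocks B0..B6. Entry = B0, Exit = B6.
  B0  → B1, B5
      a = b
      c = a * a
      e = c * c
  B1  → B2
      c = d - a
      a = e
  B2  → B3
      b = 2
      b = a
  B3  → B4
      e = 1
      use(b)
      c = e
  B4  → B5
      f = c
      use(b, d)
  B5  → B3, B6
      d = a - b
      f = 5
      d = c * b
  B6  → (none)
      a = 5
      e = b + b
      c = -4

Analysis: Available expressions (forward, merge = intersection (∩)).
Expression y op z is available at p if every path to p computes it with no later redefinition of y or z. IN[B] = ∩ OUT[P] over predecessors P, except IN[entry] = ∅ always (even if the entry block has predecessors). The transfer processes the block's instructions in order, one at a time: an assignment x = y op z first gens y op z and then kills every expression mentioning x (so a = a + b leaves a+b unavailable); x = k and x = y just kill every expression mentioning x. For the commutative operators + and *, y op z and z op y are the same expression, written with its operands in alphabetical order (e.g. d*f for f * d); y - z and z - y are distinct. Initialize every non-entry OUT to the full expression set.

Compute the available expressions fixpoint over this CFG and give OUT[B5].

Answer: {a-b, b*c}

Derivation:
Fixpoint table:
  B0:   IN={}   OUT={a*a, c*c}
  B1:   IN={a*a, c*c}   OUT={}
  B2:   IN={}   OUT={}
  B3:   IN={}   OUT={}
  B4:   IN={}   OUT={}
  B5:   IN={}   OUT={a-b, b*c}
  B6:   IN={a-b, b*c}   OUT={b+b}

Merge at B5: IN[B5] = OUT[B0] ∩ OUT[B4] = {}
Applying B5's transfer function to that IN value gives OUT[B5] (row B5 above).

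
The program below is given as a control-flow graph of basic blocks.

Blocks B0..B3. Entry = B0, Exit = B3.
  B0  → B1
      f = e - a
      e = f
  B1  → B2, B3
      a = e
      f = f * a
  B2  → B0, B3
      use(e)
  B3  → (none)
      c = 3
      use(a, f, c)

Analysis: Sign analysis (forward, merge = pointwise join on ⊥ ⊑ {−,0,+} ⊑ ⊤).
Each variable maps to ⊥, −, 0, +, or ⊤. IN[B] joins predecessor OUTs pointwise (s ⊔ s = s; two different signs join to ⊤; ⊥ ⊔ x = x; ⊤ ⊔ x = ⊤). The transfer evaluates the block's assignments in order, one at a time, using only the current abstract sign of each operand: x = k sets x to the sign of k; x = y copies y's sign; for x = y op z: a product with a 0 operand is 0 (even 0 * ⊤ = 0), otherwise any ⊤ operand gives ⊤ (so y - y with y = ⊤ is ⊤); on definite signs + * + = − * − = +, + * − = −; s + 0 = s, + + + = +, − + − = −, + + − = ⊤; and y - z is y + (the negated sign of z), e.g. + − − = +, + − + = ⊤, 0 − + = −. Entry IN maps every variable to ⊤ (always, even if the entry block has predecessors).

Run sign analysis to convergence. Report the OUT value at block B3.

Answer: {a: ⊤, b: ⊤, c: +, d: ⊤, e: ⊤, f: ⊤}

Working:
Converged values:
  B0:  IN=(all ⊤)  OUT=(all ⊤)
  B1:  IN=(all ⊤)  OUT=(all ⊤)
  B2:  IN=(all ⊤)  OUT=(all ⊤)
  B3:  IN=(all ⊤)  OUT={c:+; rest ⊤}

Merge at B3: IN[B3] = OUT[B1] ⊔ OUT[B2] = {a: ⊤, b: ⊤, c: ⊤, d: ⊤, e: ⊤, f: ⊤}
Applying B3's transfer function to that IN value gives OUT[B3] (row B3 above).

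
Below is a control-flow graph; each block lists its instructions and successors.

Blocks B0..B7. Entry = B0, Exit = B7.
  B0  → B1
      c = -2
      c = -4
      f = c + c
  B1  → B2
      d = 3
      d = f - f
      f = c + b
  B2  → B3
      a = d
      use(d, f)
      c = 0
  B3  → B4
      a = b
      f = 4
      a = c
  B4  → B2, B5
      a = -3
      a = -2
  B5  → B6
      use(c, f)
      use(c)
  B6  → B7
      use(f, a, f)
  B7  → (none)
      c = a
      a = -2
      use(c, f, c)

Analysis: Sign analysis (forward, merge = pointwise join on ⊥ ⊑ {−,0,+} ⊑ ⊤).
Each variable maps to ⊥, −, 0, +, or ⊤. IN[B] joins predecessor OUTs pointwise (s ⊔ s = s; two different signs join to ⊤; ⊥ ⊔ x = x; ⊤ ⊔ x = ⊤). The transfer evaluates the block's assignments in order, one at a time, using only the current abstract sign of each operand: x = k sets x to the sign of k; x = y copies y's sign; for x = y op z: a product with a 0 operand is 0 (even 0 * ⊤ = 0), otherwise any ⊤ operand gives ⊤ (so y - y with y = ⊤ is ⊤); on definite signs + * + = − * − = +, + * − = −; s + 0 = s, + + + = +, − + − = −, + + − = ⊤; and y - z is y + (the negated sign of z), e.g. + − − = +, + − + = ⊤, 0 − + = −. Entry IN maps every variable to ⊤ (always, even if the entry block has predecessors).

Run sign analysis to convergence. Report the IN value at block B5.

Converged values:
  B0:  IN=(all ⊤)  OUT={c:-, f:-; rest ⊤}
  B1:  IN={c:-, f:-; rest ⊤}  OUT={c:-; rest ⊤}
  B2:  IN=(all ⊤)  OUT={c:0; rest ⊤}
  B3:  IN={c:0; rest ⊤}  OUT={a:0, c:0, f:+; rest ⊤}
  B4:  IN={a:0, c:0, f:+; rest ⊤}  OUT={a:-, c:0, f:+; rest ⊤}
  B5:  IN={a:-, c:0, f:+; rest ⊤}  OUT={a:-, c:0, f:+; rest ⊤}
  B6:  IN={a:-, c:0, f:+; rest ⊤}  OUT={a:-, c:0, f:+; rest ⊤}
  B7:  IN={a:-, c:0, f:+; rest ⊤}  OUT={a:-, c:-, f:+; rest ⊤}

Merge at B5: IN[B5] = OUT[B4] = {a: -, b: ⊤, c: 0, d: ⊤, e: ⊤, f: +}

Answer: {a: -, b: ⊤, c: 0, d: ⊤, e: ⊤, f: +}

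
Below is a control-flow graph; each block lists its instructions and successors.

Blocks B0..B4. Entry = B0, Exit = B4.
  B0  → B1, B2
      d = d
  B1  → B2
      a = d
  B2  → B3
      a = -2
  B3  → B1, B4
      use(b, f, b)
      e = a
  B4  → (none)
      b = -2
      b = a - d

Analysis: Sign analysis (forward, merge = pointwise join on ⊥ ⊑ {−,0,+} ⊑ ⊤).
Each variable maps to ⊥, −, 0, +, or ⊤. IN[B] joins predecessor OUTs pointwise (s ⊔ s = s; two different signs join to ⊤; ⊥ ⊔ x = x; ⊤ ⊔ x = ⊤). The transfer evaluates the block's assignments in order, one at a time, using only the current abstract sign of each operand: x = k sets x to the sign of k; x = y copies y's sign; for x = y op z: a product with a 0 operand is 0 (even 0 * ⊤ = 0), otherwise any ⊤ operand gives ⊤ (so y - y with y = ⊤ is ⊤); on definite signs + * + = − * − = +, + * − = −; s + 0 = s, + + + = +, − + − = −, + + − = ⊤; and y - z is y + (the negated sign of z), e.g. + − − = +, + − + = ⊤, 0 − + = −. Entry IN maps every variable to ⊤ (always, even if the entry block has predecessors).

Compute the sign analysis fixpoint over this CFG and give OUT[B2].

Converged values:
  B0:  IN=(all ⊤)  OUT=(all ⊤)
  B1:  IN=(all ⊤)  OUT=(all ⊤)
  B2:  IN=(all ⊤)  OUT={a:-; rest ⊤}
  B3:  IN={a:-; rest ⊤}  OUT={a:-, e:-; rest ⊤}
  B4:  IN={a:-, e:-; rest ⊤}  OUT={a:-, e:-; rest ⊤}

Merge at B2: IN[B2] = OUT[B0] ⊔ OUT[B1] = {a: ⊤, b: ⊤, c: ⊤, d: ⊤, e: ⊤, f: ⊤}
Applying B2's transfer function to that IN value gives OUT[B2] (row B2 above).

Answer: {a: -, b: ⊤, c: ⊤, d: ⊤, e: ⊤, f: ⊤}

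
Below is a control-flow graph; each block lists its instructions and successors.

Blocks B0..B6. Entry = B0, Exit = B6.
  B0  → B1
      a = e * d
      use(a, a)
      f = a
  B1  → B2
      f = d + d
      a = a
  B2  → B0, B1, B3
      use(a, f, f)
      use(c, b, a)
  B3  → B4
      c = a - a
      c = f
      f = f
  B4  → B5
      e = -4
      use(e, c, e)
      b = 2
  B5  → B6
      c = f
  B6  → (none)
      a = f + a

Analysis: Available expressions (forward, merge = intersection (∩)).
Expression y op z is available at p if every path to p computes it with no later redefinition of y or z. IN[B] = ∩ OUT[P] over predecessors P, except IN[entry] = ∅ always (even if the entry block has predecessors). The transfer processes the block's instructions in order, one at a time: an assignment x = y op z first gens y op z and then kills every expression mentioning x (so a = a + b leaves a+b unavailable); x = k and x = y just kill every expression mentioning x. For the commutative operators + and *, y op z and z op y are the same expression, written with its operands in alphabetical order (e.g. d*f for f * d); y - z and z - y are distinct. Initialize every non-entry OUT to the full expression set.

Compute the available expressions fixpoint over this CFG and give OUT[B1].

Fixpoint table:
  B0:   IN={}   OUT={d*e}
  B1:   IN={d*e}   OUT={d*e, d+d}
  B2:   IN={d*e, d+d}   OUT={d*e, d+d}
  B3:   IN={d*e, d+d}   OUT={a-a, d*e, d+d}
  B4:   IN={a-a, d*e, d+d}   OUT={a-a, d+d}
  B5:   IN={a-a, d+d}   OUT={a-a, d+d}
  B6:   IN={a-a, d+d}   OUT={d+d}

Merge at B1: IN[B1] = OUT[B0] ∩ OUT[B2] = {d*e}
Applying B1's transfer function to that IN value gives OUT[B1] (row B1 above).

Answer: {d*e, d+d}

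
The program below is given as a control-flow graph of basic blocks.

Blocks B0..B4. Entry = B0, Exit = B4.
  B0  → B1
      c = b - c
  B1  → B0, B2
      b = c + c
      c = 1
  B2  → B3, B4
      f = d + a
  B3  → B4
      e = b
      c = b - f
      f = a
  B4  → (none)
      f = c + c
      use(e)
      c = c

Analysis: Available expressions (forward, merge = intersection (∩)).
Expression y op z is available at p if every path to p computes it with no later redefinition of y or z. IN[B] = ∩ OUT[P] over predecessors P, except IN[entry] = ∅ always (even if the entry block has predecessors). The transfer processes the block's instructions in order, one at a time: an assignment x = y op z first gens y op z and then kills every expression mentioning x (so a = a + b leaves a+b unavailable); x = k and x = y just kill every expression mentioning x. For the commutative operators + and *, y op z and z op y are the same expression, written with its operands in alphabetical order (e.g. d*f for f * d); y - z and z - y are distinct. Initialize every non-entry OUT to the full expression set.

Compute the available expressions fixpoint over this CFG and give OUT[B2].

Converged values:
  B0:  IN={}  OUT={}
  B1:  IN={}  OUT={}
  B2:  IN={}  OUT={a+d}
  B3:  IN={a+d}  OUT={a+d}
  B4:  IN={a+d}  OUT={a+d}

Merge at B2: IN[B2] = OUT[B1] = {}
Applying B2's transfer function to that IN value gives OUT[B2] (row B2 above).

Answer: {a+d}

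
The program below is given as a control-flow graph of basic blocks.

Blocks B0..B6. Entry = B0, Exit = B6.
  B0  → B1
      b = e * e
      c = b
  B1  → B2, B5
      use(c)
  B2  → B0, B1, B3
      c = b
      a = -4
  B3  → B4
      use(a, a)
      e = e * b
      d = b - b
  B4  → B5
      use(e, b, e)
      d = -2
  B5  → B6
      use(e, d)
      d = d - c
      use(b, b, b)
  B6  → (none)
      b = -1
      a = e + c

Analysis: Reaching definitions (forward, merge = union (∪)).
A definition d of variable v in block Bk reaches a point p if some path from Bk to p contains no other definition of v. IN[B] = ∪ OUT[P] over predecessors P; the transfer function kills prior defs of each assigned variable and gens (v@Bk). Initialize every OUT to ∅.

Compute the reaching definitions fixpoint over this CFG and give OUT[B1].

Fixpoint table:
  B0:   IN={a@B2, b@B0, c@B2}   OUT={a@B2, b@B0, c@B0}
  B1:   IN={a@B2, b@B0, c@B0, c@B2}   OUT={a@B2, b@B0, c@B0, c@B2}
  B2:   IN={a@B2, b@B0, c@B0, c@B2}   OUT={a@B2, b@B0, c@B2}
  B3:   IN={a@B2, b@B0, c@B2}   OUT={a@B2, b@B0, c@B2, d@B3, e@B3}
  B4:   IN={a@B2, b@B0, c@B2, d@B3, e@B3}   OUT={a@B2, b@B0, c@B2, d@B4, e@B3}
  B5:   IN={a@B2, b@B0, c@B0, c@B2, d@B4, e@B3}   OUT={a@B2, b@B0, c@B0, c@B2, d@B5, e@B3}
  B6:   IN={a@B2, b@B0, c@B0, c@B2, d@B5, e@B3}   OUT={a@B6, b@B6, c@B0, c@B2, d@B5, e@B3}

Merge at B1: IN[B1] = OUT[B0] ⊔ OUT[B2] = {a@B2, b@B0, c@B0, c@B2}
Applying B1's transfer function to that IN value gives OUT[B1] (row B1 above).

Answer: {a@B2, b@B0, c@B0, c@B2}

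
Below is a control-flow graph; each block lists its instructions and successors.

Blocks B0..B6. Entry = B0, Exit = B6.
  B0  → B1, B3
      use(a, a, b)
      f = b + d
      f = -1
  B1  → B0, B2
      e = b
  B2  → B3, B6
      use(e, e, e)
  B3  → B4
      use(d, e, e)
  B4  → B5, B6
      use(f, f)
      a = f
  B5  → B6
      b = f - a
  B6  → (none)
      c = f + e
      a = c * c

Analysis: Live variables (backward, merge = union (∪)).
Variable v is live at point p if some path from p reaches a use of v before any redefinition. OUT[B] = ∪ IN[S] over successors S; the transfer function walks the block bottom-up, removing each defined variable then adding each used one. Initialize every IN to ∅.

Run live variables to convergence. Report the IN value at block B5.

Answer: {a, e, f}

Working:
Per-block solution:
  B0: | IN={a, b, d, e} | OUT={a, b, d, e, f}
  B1: | IN={a, b, d, f} | OUT={a, b, d, e, f}
  B2: | IN={d, e, f} | OUT={d, e, f}
  B3: | IN={d, e, f} | OUT={e, f}
  B4: | IN={e, f} | OUT={a, e, f}
  B5: | IN={a, e, f} | OUT={e, f}
  B6: | IN={e, f} | OUT={}

Merge at B5: OUT[B5] = IN[B6] = {e, f}
Applying B5's transfer function to that OUT value gives IN[B5] (row B5 above).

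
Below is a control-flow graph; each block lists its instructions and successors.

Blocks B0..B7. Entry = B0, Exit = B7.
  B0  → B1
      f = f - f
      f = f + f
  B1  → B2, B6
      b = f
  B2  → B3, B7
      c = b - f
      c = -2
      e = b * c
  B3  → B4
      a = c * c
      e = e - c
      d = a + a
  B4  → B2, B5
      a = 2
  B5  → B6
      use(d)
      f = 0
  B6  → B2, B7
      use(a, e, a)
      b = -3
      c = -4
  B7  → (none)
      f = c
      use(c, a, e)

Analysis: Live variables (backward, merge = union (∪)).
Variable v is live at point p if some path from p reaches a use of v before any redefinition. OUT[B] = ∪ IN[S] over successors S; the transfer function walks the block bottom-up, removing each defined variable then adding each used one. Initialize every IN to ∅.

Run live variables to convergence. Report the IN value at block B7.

Per-block solution:
  B0:   IN={a, e, f}   OUT={a, e, f}
  B1:   IN={a, e, f}   OUT={a, b, e, f}
  B2:   IN={a, b, f}   OUT={a, b, c, e, f}
  B3:   IN={b, c, e, f}   OUT={b, d, e, f}
  B4:   IN={b, d, e, f}   OUT={a, b, d, e, f}
  B5:   IN={a, d, e}   OUT={a, e, f}
  B6:   IN={a, e, f}   OUT={a, b, c, e, f}
  B7:   IN={a, c, e}   OUT={}

B7 is the boundary node: OUT[B7] = {}
Applying B7's transfer function to that OUT value gives IN[B7] (row B7 above).

Answer: {a, c, e}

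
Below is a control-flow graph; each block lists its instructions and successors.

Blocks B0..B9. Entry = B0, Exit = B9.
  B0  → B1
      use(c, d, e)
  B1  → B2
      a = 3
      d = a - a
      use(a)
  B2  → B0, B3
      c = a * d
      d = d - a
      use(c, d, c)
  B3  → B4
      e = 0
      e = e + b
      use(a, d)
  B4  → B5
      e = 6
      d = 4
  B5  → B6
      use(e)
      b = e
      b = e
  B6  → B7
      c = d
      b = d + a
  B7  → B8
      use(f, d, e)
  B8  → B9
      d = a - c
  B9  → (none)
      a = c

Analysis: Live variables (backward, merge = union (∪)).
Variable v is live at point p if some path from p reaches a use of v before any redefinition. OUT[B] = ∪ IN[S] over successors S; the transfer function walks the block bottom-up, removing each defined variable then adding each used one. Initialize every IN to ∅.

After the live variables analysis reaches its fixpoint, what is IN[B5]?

Converged values:
  B0:   IN={b, c, d, e, f}   OUT={b, e, f}
  B1:   IN={b, e, f}   OUT={a, b, d, e, f}
  B2:   IN={a, b, d, e, f}   OUT={a, b, c, d, e, f}
  B3:   IN={a, b, d, f}   OUT={a, f}
  B4:   IN={a, f}   OUT={a, d, e, f}
  B5:   IN={a, d, e, f}   OUT={a, d, e, f}
  B6:   IN={a, d, e, f}   OUT={a, c, d, e, f}
  B7:   IN={a, c, d, e, f}   OUT={a, c}
  B8:   IN={a, c}   OUT={c}
  B9:   IN={c}   OUT={}

Merge at B5: OUT[B5] = IN[B6] = {a, d, e, f}
Applying B5's transfer function to that OUT value gives IN[B5] (row B5 above).

Answer: {a, d, e, f}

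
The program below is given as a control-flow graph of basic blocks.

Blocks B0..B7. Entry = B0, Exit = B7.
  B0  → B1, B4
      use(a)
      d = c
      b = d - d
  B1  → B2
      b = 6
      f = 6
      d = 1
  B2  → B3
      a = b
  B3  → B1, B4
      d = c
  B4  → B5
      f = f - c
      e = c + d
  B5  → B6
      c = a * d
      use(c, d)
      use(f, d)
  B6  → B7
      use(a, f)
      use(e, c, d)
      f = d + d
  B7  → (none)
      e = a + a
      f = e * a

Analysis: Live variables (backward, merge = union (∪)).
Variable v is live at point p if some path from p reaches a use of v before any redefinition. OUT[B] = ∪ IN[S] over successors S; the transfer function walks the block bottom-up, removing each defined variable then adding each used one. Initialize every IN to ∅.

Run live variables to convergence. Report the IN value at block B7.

Per-block solution:
  B0:   IN={a, c, f}   OUT={a, c, d, f}
  B1:   IN={c}   OUT={b, c, f}
  B2:   IN={b, c, f}   OUT={a, c, f}
  B3:   IN={a, c, f}   OUT={a, c, d, f}
  B4:   IN={a, c, d, f}   OUT={a, d, e, f}
  B5:   IN={a, d, e, f}   OUT={a, c, d, e, f}
  B6:   IN={a, c, d, e, f}   OUT={a}
  B7:   IN={a}   OUT={}

B7 is the boundary node: OUT[B7] = {}
Applying B7's transfer function to that OUT value gives IN[B7] (row B7 above).

Answer: {a}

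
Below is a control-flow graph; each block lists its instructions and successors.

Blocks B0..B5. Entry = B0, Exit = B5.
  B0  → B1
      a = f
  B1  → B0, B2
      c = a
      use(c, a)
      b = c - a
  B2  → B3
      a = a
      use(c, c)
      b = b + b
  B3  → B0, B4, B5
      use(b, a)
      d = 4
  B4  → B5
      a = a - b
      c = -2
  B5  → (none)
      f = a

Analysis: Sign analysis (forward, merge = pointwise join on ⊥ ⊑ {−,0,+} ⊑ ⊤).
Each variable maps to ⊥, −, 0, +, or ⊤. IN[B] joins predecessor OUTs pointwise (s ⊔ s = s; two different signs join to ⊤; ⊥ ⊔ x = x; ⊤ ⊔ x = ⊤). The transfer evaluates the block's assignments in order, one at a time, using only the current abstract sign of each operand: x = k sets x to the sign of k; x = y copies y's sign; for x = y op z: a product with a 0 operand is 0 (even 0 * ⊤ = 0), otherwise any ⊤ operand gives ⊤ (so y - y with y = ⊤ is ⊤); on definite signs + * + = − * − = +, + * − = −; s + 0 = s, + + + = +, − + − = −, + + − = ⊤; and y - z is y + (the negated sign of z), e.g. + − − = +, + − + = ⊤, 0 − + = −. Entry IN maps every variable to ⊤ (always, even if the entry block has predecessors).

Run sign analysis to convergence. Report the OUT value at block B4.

Per-block solution:
  B0:  IN=(all ⊤)  OUT=(all ⊤)
  B1:  IN=(all ⊤)  OUT=(all ⊤)
  B2:  IN=(all ⊤)  OUT=(all ⊤)
  B3:  IN=(all ⊤)  OUT={d:+; rest ⊤}
  B4:  IN={d:+; rest ⊤}  OUT={c:-, d:+; rest ⊤}
  B5:  IN={d:+; rest ⊤}  OUT={d:+; rest ⊤}

Merge at B4: IN[B4] = OUT[B3] = {a: ⊤, b: ⊤, c: ⊤, d: +, e: ⊤, f: ⊤}
Applying B4's transfer function to that IN value gives OUT[B4] (row B4 above).

Answer: {a: ⊤, b: ⊤, c: -, d: +, e: ⊤, f: ⊤}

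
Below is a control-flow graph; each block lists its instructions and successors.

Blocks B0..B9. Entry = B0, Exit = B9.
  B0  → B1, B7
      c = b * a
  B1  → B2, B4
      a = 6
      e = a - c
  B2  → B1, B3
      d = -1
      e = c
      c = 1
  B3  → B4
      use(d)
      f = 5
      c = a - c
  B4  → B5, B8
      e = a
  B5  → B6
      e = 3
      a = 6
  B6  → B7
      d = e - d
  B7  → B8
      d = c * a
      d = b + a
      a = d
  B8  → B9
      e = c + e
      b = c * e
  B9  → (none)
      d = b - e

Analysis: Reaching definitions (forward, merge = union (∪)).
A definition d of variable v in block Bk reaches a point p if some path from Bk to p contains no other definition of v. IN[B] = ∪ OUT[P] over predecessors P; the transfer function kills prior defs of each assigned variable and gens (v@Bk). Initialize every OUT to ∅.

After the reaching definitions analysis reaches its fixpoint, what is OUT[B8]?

Fixpoint table:
  B0: | IN={} | OUT={c@B0}
  B1: | IN={a@B1, c@B0, c@B2, d@B2, e@B2} | OUT={a@B1, c@B0, c@B2, d@B2, e@B1}
  B2: | IN={a@B1, c@B0, c@B2, d@B2, e@B1} | OUT={a@B1, c@B2, d@B2, e@B2}
  B3: | IN={a@B1, c@B2, d@B2, e@B2} | OUT={a@B1, c@B3, d@B2, e@B2, f@B3}
  B4: | IN={a@B1, c@B0, c@B2, c@B3, d@B2, e@B1, e@B2, f@B3} | OUT={a@B1, c@B0, c@B2, c@B3, d@B2, e@B4, f@B3}
  B5: | IN={a@B1, c@B0, c@B2, c@B3, d@B2, e@B4, f@B3} | OUT={a@B5, c@B0, c@B2, c@B3, d@B2, e@B5, f@B3}
  B6: | IN={a@B5, c@B0, c@B2, c@B3, d@B2, e@B5, f@B3} | OUT={a@B5, c@B0, c@B2, c@B3, d@B6, e@B5, f@B3}
  B7: | IN={a@B5, c@B0, c@B2, c@B3, d@B6, e@B5, f@B3} | OUT={a@B7, c@B0, c@B2, c@B3, d@B7, e@B5, f@B3}
  B8: | IN={a@B1, a@B7, c@B0, c@B2, c@B3, d@B2, d@B7, e@B4, e@B5, f@B3} | OUT={a@B1, a@B7, b@B8, c@B0, c@B2, c@B3, d@B2, d@B7, e@B8, f@B3}
  B9: | IN={a@B1, a@B7, b@B8, c@B0, c@B2, c@B3, d@B2, d@B7, e@B8, f@B3} | OUT={a@B1, a@B7, b@B8, c@B0, c@B2, c@B3, d@B9, e@B8, f@B3}

Merge at B8: IN[B8] = OUT[B4] ⊔ OUT[B7] = {a@B1, a@B7, c@B0, c@B2, c@B3, d@B2, d@B7, e@B4, e@B5, f@B3}
Applying B8's transfer function to that IN value gives OUT[B8] (row B8 above).

Answer: {a@B1, a@B7, b@B8, c@B0, c@B2, c@B3, d@B2, d@B7, e@B8, f@B3}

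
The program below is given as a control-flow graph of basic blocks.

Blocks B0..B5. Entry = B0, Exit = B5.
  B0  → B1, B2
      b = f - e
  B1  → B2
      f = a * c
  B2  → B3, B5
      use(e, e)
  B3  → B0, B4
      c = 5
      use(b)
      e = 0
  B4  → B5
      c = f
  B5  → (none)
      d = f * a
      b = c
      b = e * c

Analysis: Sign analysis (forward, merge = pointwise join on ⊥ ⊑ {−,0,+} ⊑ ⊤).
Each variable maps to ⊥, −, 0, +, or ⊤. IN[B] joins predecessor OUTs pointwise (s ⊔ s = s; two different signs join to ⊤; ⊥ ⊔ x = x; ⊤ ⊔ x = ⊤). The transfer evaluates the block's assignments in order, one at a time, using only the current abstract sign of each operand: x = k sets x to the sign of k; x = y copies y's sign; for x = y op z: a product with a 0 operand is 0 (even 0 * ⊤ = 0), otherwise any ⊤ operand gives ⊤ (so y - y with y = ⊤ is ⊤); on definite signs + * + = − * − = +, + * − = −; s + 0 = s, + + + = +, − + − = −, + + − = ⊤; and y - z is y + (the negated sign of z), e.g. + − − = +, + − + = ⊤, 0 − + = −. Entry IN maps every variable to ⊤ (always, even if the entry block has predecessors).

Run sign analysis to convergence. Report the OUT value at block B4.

Answer: {a: ⊤, b: ⊤, c: ⊤, d: ⊤, e: 0, f: ⊤}

Trace:
Per-block solution:
  B0:   IN=(all ⊤)   OUT=(all ⊤)
  B1:   IN=(all ⊤)   OUT=(all ⊤)
  B2:   IN=(all ⊤)   OUT=(all ⊤)
  B3:   IN=(all ⊤)   OUT={c:+, e:0; rest ⊤}
  B4:   IN={c:+, e:0; rest ⊤}   OUT={e:0; rest ⊤}
  B5:   IN=(all ⊤)   OUT=(all ⊤)

Merge at B4: IN[B4] = OUT[B3] = {a: ⊤, b: ⊤, c: +, d: ⊤, e: 0, f: ⊤}
Applying B4's transfer function to that IN value gives OUT[B4] (row B4 above).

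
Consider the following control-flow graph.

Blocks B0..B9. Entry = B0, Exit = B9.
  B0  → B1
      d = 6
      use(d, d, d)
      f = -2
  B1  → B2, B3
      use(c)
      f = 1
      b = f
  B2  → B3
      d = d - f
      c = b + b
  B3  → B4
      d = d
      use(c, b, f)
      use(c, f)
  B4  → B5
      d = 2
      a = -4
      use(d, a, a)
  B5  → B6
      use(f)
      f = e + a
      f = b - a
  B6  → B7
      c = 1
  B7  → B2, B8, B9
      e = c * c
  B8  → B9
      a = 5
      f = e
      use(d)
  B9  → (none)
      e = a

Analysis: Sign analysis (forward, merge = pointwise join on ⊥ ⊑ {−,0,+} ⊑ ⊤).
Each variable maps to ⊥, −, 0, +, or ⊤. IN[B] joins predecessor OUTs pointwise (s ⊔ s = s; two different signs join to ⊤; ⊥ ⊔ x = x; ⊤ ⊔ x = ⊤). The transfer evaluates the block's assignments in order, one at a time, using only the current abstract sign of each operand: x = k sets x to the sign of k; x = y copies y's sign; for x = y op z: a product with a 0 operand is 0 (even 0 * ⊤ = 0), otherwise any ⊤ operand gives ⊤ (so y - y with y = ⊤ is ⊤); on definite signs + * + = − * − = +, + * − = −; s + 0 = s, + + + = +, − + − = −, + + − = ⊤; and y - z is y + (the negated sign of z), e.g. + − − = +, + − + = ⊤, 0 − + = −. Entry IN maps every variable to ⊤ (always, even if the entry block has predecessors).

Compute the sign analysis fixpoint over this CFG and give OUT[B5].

Converged values:
  B0:   IN=(all ⊤)   OUT={d:+, f:-; rest ⊤}
  B1:   IN={d:+, f:-; rest ⊤}   OUT={b:+, d:+, f:+; rest ⊤}
  B2:   IN={b:+, d:+, f:+; rest ⊤}   OUT={b:+, c:+, f:+; rest ⊤}
  B3:   IN={b:+, f:+; rest ⊤}   OUT={b:+, f:+; rest ⊤}
  B4:   IN={b:+, f:+; rest ⊤}   OUT={a:-, b:+, d:+, f:+; rest ⊤}
  B5:   IN={a:-, b:+, d:+, f:+; rest ⊤}   OUT={a:-, b:+, d:+, f:+; rest ⊤}
  B6:   IN={a:-, b:+, d:+, f:+; rest ⊤}   OUT={a:-, b:+, c:+, d:+, f:+; rest ⊤}
  B7:   IN={a:-, b:+, c:+, d:+, f:+; rest ⊤}   OUT={a:-, b:+, c:+, d:+, e:+, f:+; rest ⊤}
  B8:   IN={a:-, b:+, c:+, d:+, e:+, f:+; rest ⊤}   OUT={a:+, b:+, c:+, d:+, e:+, f:+; rest ⊤}
  B9:   IN={b:+, c:+, d:+, e:+, f:+; rest ⊤}   OUT={b:+, c:+, d:+, f:+; rest ⊤}

Merge at B5: IN[B5] = OUT[B4] = {a: -, b: +, c: ⊤, d: +, e: ⊤, f: +}
Applying B5's transfer function to that IN value gives OUT[B5] (row B5 above).

Answer: {a: -, b: +, c: ⊤, d: +, e: ⊤, f: +}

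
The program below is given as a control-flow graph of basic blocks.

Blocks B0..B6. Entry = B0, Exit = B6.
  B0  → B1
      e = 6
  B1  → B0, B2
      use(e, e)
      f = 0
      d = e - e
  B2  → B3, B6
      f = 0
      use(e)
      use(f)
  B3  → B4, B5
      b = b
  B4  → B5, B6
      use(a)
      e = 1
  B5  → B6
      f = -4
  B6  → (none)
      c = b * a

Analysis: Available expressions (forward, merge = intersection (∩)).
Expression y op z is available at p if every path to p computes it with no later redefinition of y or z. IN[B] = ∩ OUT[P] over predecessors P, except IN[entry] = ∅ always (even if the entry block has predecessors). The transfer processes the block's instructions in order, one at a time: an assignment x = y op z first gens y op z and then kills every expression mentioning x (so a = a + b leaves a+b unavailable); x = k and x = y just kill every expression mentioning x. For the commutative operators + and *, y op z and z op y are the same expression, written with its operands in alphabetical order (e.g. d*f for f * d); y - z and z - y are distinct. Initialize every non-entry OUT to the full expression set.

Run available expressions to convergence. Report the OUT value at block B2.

Converged values:
  B0:  IN={}  OUT={}
  B1:  IN={}  OUT={e-e}
  B2:  IN={e-e}  OUT={e-e}
  B3:  IN={e-e}  OUT={e-e}
  B4:  IN={e-e}  OUT={}
  B5:  IN={}  OUT={}
  B6:  IN={}  OUT={a*b}

Merge at B2: IN[B2] = OUT[B1] = {e-e}
Applying B2's transfer function to that IN value gives OUT[B2] (row B2 above).

Answer: {e-e}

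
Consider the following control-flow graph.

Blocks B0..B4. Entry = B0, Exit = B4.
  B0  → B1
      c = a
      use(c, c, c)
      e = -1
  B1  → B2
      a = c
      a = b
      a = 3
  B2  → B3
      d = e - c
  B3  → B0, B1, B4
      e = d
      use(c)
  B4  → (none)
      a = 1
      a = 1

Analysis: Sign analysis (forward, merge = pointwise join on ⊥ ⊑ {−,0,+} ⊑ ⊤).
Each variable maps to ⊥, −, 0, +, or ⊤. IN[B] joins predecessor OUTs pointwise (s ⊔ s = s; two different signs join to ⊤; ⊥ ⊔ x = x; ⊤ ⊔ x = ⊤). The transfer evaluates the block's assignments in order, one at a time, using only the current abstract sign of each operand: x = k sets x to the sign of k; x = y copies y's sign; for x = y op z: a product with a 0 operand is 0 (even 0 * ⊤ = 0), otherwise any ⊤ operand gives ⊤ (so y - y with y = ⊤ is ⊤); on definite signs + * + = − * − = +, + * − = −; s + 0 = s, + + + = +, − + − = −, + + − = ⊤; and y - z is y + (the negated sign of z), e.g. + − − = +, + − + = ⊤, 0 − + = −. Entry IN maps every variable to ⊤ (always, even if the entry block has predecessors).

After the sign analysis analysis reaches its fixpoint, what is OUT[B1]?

Fixpoint table:
  B0: | IN=(all ⊤) | OUT={e:-; rest ⊤}
  B1: | IN=(all ⊤) | OUT={a:+; rest ⊤}
  B2: | IN={a:+; rest ⊤} | OUT={a:+; rest ⊤}
  B3: | IN={a:+; rest ⊤} | OUT={a:+; rest ⊤}
  B4: | IN={a:+; rest ⊤} | OUT={a:+; rest ⊤}

Merge at B1: IN[B1] = OUT[B0] ⊔ OUT[B3] = {a: ⊤, b: ⊤, c: ⊤, d: ⊤, e: ⊤, f: ⊤}
Applying B1's transfer function to that IN value gives OUT[B1] (row B1 above).

Answer: {a: +, b: ⊤, c: ⊤, d: ⊤, e: ⊤, f: ⊤}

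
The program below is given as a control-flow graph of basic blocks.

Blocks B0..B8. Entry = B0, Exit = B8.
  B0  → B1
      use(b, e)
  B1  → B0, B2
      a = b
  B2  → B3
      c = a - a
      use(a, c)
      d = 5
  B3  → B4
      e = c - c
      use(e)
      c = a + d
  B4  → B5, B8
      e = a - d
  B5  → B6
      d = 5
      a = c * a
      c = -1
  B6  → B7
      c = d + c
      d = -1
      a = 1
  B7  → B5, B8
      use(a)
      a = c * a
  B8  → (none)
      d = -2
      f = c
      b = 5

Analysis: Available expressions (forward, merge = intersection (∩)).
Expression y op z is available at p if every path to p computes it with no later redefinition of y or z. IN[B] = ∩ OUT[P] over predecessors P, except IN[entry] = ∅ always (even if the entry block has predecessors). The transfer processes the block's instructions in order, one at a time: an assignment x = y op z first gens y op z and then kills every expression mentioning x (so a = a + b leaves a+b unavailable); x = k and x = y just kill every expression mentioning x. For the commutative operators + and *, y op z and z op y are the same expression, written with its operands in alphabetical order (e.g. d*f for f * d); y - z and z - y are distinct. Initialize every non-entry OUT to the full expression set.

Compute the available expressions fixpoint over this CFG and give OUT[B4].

Answer: {a+d, a-a, a-d}

Derivation:
Converged values:
  B0:   IN={}   OUT={}
  B1:   IN={}   OUT={}
  B2:   IN={}   OUT={a-a}
  B3:   IN={a-a}   OUT={a+d, a-a}
  B4:   IN={a+d, a-a}   OUT={a+d, a-a, a-d}
  B5:   IN={}   OUT={}
  B6:   IN={}   OUT={}
  B7:   IN={}   OUT={}
  B8:   IN={}   OUT={}

Merge at B4: IN[B4] = OUT[B3] = {a+d, a-a}
Applying B4's transfer function to that IN value gives OUT[B4] (row B4 above).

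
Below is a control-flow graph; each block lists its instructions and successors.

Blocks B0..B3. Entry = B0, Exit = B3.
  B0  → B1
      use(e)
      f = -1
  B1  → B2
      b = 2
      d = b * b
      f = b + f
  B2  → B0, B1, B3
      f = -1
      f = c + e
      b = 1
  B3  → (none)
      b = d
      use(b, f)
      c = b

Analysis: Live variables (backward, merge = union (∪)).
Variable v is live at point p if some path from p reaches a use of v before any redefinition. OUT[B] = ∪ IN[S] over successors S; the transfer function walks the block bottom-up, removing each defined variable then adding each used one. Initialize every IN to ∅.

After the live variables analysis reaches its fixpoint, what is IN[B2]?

Answer: {c, d, e}

Working:
Converged values:
  B0:   IN={c, e}   OUT={c, e, f}
  B1:   IN={c, e, f}   OUT={c, d, e}
  B2:   IN={c, d, e}   OUT={c, d, e, f}
  B3:   IN={d, f}   OUT={}

Merge at B2: OUT[B2] = IN[B0] ⊔ IN[B1] ⊔ IN[B3] = {c, d, e, f}
Applying B2's transfer function to that OUT value gives IN[B2] (row B2 above).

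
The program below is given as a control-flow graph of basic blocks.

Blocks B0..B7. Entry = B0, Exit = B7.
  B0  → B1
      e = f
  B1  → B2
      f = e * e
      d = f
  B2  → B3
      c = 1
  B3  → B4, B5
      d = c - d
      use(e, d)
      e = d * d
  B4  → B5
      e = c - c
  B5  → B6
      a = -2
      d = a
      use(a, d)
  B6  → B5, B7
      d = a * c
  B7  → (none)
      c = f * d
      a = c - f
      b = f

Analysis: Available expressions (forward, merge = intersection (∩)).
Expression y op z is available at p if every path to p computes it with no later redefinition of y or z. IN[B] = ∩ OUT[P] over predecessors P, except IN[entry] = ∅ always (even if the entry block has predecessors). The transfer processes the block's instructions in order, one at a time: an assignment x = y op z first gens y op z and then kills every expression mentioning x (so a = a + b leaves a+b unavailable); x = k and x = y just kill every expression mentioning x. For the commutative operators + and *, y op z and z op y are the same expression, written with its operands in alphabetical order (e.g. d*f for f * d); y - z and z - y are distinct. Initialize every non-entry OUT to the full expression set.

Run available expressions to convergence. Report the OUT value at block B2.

Converged values:
  B0: | IN={} | OUT={}
  B1: | IN={} | OUT={e*e}
  B2: | IN={e*e} | OUT={e*e}
  B3: | IN={e*e} | OUT={d*d}
  B4: | IN={d*d} | OUT={c-c, d*d}
  B5: | IN={} | OUT={}
  B6: | IN={} | OUT={a*c}
  B7: | IN={a*c} | OUT={c-f, d*f}

Merge at B2: IN[B2] = OUT[B1] = {e*e}
Applying B2's transfer function to that IN value gives OUT[B2] (row B2 above).

Answer: {e*e}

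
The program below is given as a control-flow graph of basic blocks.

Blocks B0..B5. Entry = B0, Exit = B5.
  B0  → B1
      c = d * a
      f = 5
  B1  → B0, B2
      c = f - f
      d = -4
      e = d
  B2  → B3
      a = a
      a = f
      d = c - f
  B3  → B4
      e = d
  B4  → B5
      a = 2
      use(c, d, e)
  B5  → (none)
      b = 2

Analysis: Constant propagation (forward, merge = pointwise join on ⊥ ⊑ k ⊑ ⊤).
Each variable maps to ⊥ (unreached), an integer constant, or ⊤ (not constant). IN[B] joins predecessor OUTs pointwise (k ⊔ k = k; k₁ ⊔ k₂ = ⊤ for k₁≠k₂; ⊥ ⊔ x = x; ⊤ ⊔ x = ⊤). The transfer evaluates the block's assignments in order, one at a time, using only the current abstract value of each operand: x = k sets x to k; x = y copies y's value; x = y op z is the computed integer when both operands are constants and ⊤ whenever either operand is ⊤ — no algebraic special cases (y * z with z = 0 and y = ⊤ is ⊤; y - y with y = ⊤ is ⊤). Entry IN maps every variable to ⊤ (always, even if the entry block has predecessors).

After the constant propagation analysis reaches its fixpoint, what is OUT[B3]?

Converged values:
  B0: | IN=(all ⊤) | OUT={f:5; rest ⊤}
  B1: | IN={f:5; rest ⊤} | OUT={c:0, d:-4, e:-4, f:5; rest ⊤}
  B2: | IN={c:0, d:-4, e:-4, f:5; rest ⊤} | OUT={a:5, c:0, d:-5, e:-4, f:5; rest ⊤}
  B3: | IN={a:5, c:0, d:-5, e:-4, f:5; rest ⊤} | OUT={a:5, c:0, d:-5, e:-5, f:5; rest ⊤}
  B4: | IN={a:5, c:0, d:-5, e:-5, f:5; rest ⊤} | OUT={a:2, c:0, d:-5, e:-5, f:5; rest ⊤}
  B5: | IN={a:2, c:0, d:-5, e:-5, f:5; rest ⊤} | OUT={a:2, b:2, c:0, d:-5, e:-5, f:5; rest ⊤}

Merge at B3: IN[B3] = OUT[B2] = {a: 5, b: ⊤, c: 0, d: -5, e: -4, f: 5}
Applying B3's transfer function to that IN value gives OUT[B3] (row B3 above).

Answer: {a: 5, b: ⊤, c: 0, d: -5, e: -5, f: 5}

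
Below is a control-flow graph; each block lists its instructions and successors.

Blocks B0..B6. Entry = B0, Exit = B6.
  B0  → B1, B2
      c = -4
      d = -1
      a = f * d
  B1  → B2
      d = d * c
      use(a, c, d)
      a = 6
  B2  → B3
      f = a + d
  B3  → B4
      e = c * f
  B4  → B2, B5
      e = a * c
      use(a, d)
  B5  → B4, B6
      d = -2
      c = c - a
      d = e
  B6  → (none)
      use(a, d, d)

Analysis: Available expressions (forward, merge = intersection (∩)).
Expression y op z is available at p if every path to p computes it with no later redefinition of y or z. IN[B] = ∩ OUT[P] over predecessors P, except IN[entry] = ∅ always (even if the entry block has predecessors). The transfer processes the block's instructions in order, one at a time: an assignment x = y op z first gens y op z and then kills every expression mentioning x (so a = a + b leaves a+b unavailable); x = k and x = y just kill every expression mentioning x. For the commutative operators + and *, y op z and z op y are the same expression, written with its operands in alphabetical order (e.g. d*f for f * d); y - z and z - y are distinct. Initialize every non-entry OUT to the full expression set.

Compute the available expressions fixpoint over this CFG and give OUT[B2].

Answer: {a+d}

Working:
Fixpoint table:
  B0:   IN={}   OUT={d*f}
  B1:   IN={d*f}   OUT={}
  B2:   IN={}   OUT={a+d}
  B3:   IN={a+d}   OUT={a+d, c*f}
  B4:   IN={}   OUT={a*c}
  B5:   IN={a*c}   OUT={}
  B6:   IN={}   OUT={}

Merge at B2: IN[B2] = OUT[B0] ∩ OUT[B1] ∩ OUT[B4] = {}
Applying B2's transfer function to that IN value gives OUT[B2] (row B2 above).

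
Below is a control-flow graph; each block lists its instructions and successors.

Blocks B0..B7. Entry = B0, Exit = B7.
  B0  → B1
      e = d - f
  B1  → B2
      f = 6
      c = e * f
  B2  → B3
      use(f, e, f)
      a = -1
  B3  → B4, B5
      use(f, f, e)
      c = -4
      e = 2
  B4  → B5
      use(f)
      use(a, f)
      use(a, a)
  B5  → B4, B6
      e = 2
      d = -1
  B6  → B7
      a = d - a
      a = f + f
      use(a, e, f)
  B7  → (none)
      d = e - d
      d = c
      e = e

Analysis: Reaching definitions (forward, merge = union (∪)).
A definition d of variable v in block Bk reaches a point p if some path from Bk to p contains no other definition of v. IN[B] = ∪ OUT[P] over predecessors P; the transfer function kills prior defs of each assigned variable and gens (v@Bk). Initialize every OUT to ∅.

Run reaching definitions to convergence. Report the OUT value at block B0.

Converged values:
  B0:  IN={}  OUT={e@B0}
  B1:  IN={e@B0}  OUT={c@B1, e@B0, f@B1}
  B2:  IN={c@B1, e@B0, f@B1}  OUT={a@B2, c@B1, e@B0, f@B1}
  B3:  IN={a@B2, c@B1, e@B0, f@B1}  OUT={a@B2, c@B3, e@B3, f@B1}
  B4:  IN={a@B2, c@B3, d@B5, e@B3, e@B5, f@B1}  OUT={a@B2, c@B3, d@B5, e@B3, e@B5, f@B1}
  B5:  IN={a@B2, c@B3, d@B5, e@B3, e@B5, f@B1}  OUT={a@B2, c@B3, d@B5, e@B5, f@B1}
  B6:  IN={a@B2, c@B3, d@B5, e@B5, f@B1}  OUT={a@B6, c@B3, d@B5, e@B5, f@B1}
  B7:  IN={a@B6, c@B3, d@B5, e@B5, f@B1}  OUT={a@B6, c@B3, d@B7, e@B7, f@B1}

B0 is the boundary node: IN[B0] = {}
Applying B0's transfer function to that IN value gives OUT[B0] (row B0 above).

Answer: {e@B0}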